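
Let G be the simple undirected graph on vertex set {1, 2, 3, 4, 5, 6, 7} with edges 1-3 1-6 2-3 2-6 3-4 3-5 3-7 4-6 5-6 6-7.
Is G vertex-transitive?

No

Automorphisms preserve degree, but G has vertices of degree 2 and vertices of degree 5; no automorphism maps one to the other, so G is not vertex-transitive.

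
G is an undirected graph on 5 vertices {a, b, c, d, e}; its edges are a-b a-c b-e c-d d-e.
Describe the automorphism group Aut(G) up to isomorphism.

G is 2-regular and connected on 5 vertices, i.e. the cycle C_5. The automorphisms of the 5-cycle are exactly the symmetries of a regular 5-gon: the dihedral group D_5, |D_5| = 10.

D_5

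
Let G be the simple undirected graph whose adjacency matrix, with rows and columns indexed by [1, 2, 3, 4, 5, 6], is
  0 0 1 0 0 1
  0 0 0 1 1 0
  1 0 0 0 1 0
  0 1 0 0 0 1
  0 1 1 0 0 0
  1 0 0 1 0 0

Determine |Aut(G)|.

Every vertex has degree 2 and the graph is connected, so G is the 6-cycle C_6. C_6 has 6 rotations and 6 reflections, so Aut(C_6) ≅ D_6 of order 12.

12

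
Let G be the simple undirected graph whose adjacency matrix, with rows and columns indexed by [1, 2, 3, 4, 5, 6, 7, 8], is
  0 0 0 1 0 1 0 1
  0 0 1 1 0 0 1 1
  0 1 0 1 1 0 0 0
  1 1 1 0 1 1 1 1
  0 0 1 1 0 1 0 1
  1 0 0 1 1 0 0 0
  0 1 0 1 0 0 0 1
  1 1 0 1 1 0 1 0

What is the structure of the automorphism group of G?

The degree sequence is [3, 4, 3, 7, 4, 3, 3, 5]. Checking the degree-preserving permutations of the vertex set shows that none except the identity preserves every edge, so Aut(G) is trivial.

1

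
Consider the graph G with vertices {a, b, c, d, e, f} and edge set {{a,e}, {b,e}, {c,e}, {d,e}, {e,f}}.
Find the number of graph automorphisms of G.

120

Vertex e has degree 5 and every other vertex has degree 1, so G is the star K_{1,5} with centre e. The 5 leaves are pairwise interchangeable while the centre is fixed, giving Aut(G) = S_5.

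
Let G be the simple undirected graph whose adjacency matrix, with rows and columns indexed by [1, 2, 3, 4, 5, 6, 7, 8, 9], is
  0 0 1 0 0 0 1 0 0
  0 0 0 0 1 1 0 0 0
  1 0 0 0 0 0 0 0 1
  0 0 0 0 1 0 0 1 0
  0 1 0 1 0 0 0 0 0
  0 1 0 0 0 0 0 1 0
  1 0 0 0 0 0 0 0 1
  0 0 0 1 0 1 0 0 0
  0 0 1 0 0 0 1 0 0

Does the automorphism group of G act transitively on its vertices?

G has two connected components, {2, 4, 5, 6, 8} and {1, 3, 7, 9}; each is 2-regular, so G = C_5 ⊔ C_4. The orbit of 1 under Aut(G) is {1, 3, 7, 9}, which does not contain 2, so G is not vertex-transitive.

No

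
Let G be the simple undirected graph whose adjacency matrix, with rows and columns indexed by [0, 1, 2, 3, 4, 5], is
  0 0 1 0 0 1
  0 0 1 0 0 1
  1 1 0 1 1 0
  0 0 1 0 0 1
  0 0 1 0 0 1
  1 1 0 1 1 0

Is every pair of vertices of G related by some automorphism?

Automorphisms preserve degree, but G has vertices of degree 2 and vertices of degree 4; no automorphism maps one to the other, so G is not vertex-transitive.

No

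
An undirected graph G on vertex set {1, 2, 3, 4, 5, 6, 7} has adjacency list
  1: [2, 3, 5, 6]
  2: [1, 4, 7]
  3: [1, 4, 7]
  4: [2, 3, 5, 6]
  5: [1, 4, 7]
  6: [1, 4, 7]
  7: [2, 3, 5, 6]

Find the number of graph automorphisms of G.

The vertices split by degree into {1, 4, 7} (degree 4) and {2, 3, 5, 6} (degree 3); every edge runs between the two parts, so G is the complete bipartite graph K_{3,4}. The parts have unequal sizes, so no automorphism swaps them; each part is permuted independently, giving S_4 × S_3 of order 4!·3! = 144.

144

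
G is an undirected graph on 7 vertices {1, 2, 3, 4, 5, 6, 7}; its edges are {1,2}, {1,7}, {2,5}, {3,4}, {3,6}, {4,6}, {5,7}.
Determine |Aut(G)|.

G has two connected components, {1, 2, 5, 7} and {3, 4, 6}; each is 2-regular, so G = C_4 ⊔ C_3. No automorphism exchanges components of different sizes, hence Aut(G) is the direct product D_4 × D_3, order 48.

48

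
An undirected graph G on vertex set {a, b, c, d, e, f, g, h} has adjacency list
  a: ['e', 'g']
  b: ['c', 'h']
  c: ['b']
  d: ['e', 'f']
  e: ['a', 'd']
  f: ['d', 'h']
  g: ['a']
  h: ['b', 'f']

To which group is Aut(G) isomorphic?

The degree sequence is [2, 2, 1, 2, 2, 2, 1, 2]; the two degree-1 vertices c and g are the ends of a path, so G = P_8. The only nontrivial automorphism of a path is the end-to-end reflection, so Aut(G) ≅ Z_2.

C_2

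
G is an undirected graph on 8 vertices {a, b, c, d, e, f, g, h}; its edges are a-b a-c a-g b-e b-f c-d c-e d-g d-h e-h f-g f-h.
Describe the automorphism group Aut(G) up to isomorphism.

G is 3-regular and bipartite on 2^3 = 8 vertices with girth 4; it is the hypercube graph Q_3. The symmetry group of the 3-cube is the hyperoctahedral group B_3 = Z_2 ≀ S_3, of order 2^3·3! = 48.

Z_2^3 ⋊ S_3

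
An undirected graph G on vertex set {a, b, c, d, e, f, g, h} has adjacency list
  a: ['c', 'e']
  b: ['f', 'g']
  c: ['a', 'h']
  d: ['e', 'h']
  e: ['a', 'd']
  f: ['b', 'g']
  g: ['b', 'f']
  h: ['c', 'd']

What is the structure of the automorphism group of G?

G has two connected components, {a, c, d, e, h} and {b, f, g}; each is 2-regular, so G = C_5 ⊔ C_3. The components are non-isomorphic (different sizes), so Aut(G) = Aut(C_3) × Aut(C_5) = D_3 × D_5 of order 6·10 = 60.

D_3 × D_5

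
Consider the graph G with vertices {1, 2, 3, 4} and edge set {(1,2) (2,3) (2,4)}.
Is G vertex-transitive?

Vertex 2 is the only vertex of degree 3, so every automorphism fixes it; G is not vertex-transitive.

No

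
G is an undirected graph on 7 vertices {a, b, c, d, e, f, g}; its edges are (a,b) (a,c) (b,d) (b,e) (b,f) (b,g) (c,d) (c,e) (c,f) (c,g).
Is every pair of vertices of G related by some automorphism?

Automorphisms preserve degree, but G has vertices of degree 2 and vertices of degree 5; no automorphism maps one to the other, so G is not vertex-transitive.

No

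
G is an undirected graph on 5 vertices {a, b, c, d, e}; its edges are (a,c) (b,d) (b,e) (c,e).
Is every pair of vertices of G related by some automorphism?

Automorphisms preserve degree, but G has vertices of degree 1 and vertices of degree 2; no automorphism maps one to the other, so G is not vertex-transitive.

No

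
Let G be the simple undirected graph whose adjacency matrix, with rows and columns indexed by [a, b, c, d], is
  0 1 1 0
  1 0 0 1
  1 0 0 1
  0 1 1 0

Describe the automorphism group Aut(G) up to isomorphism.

D_4

G is 2-regular and bipartite on 2^2 = 4 vertices with girth 4; it is the hypercube graph Q_2. The symmetry group of the 2-cube is the hyperoctahedral group B_2 = Z_2 ≀ S_2, of order 2^2·2! = 8.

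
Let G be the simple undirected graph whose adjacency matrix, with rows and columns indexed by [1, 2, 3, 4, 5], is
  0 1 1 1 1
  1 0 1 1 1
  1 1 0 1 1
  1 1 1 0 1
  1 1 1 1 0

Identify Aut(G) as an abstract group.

the symmetric group on 5 letters

All 5 vertices are pairwise adjacent: G = K_5. Every bijection on the vertex set is an automorphism of K_5; hence Aut(K_5) ≅ S_5, order 120.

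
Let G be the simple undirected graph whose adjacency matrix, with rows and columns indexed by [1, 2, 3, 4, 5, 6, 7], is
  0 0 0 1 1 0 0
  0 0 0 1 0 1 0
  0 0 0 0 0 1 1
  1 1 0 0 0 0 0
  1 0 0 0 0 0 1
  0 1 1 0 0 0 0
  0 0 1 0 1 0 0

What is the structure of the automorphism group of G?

Every vertex has degree 2 and the graph is connected, so G is the 7-cycle C_7. The automorphisms of the 7-cycle are exactly the symmetries of a regular 7-gon: the dihedral group D_7, |D_7| = 14.

D_7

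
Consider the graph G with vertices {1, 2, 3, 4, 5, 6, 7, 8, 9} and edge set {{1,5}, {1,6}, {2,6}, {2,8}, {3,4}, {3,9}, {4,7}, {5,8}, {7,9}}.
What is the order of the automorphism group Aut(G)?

80

G has two connected components, {1, 2, 5, 6, 8} and {3, 4, 7, 9}; each is 2-regular, so G = C_5 ⊔ C_4. The components are non-isomorphic (different sizes), so Aut(G) = Aut(C_4) × Aut(C_5) = D_4 × D_5 of order 8·10 = 80.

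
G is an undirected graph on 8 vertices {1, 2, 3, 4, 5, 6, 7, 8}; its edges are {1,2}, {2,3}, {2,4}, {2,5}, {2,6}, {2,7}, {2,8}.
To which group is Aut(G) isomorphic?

Vertex 2 has degree 7 and every other vertex has degree 1, so G is the star K_{1,7} with centre 2. Any automorphism fixes the centre and permutes the 7 leaves freely, so Aut(G) ≅ S_7 of order 7! = 5040.

the symmetric group on 7 letters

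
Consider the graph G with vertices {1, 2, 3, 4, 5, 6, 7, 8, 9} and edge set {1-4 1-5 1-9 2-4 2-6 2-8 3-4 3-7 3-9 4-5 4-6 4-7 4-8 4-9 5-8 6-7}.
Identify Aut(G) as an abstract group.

D_8

Vertex 4 is the unique vertex of degree 8; the remaining 8 vertices each have degree 3 and induce a cycle, so G is the wheel on 9 vertices with hub 4. With the hub fixed, the remaining symmetry is that of the rim cycle C_8, giving the dihedral group D_8.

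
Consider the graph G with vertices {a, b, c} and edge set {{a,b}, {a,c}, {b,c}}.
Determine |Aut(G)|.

Every vertex has degree 2, so G is the complete graph K_3. Every bijection on the vertex set is an automorphism of K_3; hence Aut(K_3) ≅ S_3, order 6.

6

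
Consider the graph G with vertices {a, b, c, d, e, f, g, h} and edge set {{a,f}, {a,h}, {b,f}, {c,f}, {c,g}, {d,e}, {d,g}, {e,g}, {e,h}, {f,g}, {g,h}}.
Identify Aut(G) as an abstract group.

{e}

The degree sequence is [2, 1, 2, 2, 3, 4, 5, 3]. Checking the degree-preserving permutations of the vertex set shows that none except the identity preserves every edge, so Aut(G) is trivial.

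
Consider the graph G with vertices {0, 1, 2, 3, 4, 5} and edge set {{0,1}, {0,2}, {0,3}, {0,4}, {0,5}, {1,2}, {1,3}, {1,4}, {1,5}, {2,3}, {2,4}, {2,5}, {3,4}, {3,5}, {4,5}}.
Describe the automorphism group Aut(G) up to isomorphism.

All 6 vertices are pairwise adjacent: G = K_6. Any permutation of the 6 vertices preserves K_6, so Aut(K_6) = S_6 of order 6! = 720.

the symmetric group on 6 letters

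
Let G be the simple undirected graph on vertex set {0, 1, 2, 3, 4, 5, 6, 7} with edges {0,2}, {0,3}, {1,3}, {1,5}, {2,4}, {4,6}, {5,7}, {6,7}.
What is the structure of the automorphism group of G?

G is 2-regular and connected on 8 vertices, i.e. the cycle C_8. C_8 has 8 rotations and 8 reflections, so Aut(C_8) ≅ D_8 of order 16.

D_8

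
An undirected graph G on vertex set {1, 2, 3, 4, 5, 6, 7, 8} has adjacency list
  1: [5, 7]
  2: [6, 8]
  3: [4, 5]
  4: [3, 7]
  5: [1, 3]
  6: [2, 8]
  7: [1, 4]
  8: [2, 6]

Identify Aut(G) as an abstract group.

G has two connected components, {1, 3, 4, 5, 7} and {2, 6, 8}; each is 2-regular, so G = C_5 ⊔ C_3. No automorphism exchanges components of different sizes, hence Aut(G) is the direct product D_3 × D_5, order 60.

D_3 × D_5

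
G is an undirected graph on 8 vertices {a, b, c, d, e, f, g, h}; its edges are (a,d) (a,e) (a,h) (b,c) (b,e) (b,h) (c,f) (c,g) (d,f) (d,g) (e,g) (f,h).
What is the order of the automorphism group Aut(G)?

G is 3-regular and bipartite on 2^3 = 8 vertices with girth 4; it is the hypercube graph Q_3. The symmetry group of the 3-cube is the hyperoctahedral group B_3 = Z_2 ≀ S_3, of order 2^3·3! = 48.

48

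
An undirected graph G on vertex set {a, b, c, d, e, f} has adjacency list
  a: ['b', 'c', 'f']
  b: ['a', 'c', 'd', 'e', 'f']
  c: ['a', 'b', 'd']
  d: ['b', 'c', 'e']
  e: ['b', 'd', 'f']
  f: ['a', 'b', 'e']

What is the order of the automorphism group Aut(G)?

10

Vertex b is the unique vertex of degree 5; the remaining 5 vertices each have degree 3 and induce a cycle, so G is the wheel on 6 vertices with hub b. Every automorphism fixes the hub and acts on the rim 5-cycle, so Aut(G) ≅ Aut(C_5) = D_5 of order 10.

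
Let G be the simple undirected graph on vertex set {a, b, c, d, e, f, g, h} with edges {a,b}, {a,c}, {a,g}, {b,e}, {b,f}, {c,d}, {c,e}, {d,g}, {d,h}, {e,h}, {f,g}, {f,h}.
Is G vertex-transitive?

G is 3-regular and bipartite on 2^3 = 8 vertices with girth 4; it is the hypercube graph Q_3. Aut(Q_3) consists of the signed permutations of the 3 coordinate axes: 3! permutations times 2^3 sign flips, so |Aut| = 2^3·3! = 48. This group acts transitively on the 8 vertices.

Yes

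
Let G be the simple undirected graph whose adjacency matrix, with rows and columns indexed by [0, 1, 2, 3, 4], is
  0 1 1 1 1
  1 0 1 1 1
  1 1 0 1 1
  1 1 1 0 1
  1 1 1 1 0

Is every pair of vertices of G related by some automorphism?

Every vertex has degree 4, so G is the complete graph K_5. Every bijection on the vertex set is an automorphism of K_5; hence Aut(K_5) ≅ S_5, order 120. Under this action every vertex can be carried to every other, so G is vertex-transitive.

Yes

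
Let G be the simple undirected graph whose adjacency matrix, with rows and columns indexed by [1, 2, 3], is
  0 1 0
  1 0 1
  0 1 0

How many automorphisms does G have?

The degree sequence is [1, 2, 1]; the two degree-1 vertices 1 and 3 are the ends of a path, so G = P_3. The only nontrivial automorphism of a path is the end-to-end reflection, so Aut(G) ≅ Z_2.

2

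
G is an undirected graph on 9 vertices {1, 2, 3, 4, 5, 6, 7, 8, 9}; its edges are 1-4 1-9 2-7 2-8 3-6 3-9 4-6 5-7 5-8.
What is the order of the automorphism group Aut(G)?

80

G has two connected components, {1, 3, 4, 6, 9} and {2, 5, 7, 8}; each is 2-regular, so G = C_5 ⊔ C_4. No automorphism exchanges components of different sizes, hence Aut(G) is the direct product D_4 × D_5, order 80.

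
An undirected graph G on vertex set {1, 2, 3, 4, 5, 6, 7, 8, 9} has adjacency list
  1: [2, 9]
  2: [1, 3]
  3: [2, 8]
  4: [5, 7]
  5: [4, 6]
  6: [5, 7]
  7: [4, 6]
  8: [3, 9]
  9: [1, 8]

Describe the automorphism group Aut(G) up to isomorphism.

D_4 × D_5

G has two connected components, {1, 2, 3, 8, 9} and {4, 5, 6, 7}; each is 2-regular, so G = C_5 ⊔ C_4. The components are non-isomorphic (different sizes), so Aut(G) = Aut(C_4) × Aut(C_5) = D_4 × D_5 of order 8·10 = 80.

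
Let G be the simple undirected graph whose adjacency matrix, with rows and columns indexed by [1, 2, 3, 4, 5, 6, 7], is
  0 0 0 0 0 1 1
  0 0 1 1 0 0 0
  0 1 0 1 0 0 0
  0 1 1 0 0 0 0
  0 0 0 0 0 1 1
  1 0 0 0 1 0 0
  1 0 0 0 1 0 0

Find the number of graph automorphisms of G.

G has two connected components, {1, 5, 6, 7} and {2, 3, 4}; each is 2-regular, so G = C_4 ⊔ C_3. No automorphism exchanges components of different sizes, hence Aut(G) is the direct product D_4 × D_3, order 48.

48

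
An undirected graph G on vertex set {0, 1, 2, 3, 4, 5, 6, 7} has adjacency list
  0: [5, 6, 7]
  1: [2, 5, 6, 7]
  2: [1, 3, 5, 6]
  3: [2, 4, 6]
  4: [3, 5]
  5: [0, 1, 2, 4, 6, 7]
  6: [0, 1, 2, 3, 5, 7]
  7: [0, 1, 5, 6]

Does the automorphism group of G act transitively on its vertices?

No

Vertex 4 is the only vertex of degree 2, so every automorphism fixes it; G is not vertex-transitive.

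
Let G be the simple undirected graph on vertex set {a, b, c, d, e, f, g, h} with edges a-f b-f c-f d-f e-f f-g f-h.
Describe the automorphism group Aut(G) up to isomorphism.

the symmetric group on 7 letters

Vertex f has degree 7 and every other vertex has degree 1, so G is the star K_{1,7} with centre f. Any automorphism fixes the centre and permutes the 7 leaves freely, so Aut(G) ≅ S_7 of order 7! = 5040.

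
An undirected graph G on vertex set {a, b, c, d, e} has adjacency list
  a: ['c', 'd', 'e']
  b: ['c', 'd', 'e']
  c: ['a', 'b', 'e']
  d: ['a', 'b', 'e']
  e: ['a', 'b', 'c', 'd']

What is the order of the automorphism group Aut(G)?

8

Vertex e is the unique vertex of degree 4; the remaining 4 vertices each have degree 3 and induce a cycle, so G is the wheel on 5 vertices with hub e. With the hub fixed, the remaining symmetry is that of the rim cycle C_4, giving the dihedral group D_4.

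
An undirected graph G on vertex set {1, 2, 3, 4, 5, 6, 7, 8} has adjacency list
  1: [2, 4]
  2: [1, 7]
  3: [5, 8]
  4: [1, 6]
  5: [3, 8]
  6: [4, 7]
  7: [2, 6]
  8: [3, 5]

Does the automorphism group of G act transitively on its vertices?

No

G has two connected components, {1, 2, 4, 6, 7} and {3, 5, 8}; each is 2-regular, so G = C_5 ⊔ C_3. The orbit of 1 under Aut(G) is {1, 2, 4, 6, 7}, which does not contain 3, so G is not vertex-transitive.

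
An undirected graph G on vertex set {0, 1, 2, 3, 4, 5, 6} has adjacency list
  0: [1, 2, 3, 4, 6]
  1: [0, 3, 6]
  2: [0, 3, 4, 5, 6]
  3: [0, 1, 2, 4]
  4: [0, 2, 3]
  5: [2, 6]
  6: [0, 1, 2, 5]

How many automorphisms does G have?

Degrees alone do not determine every vertex (e.g. 0 and 2 both have degree 5), but their neighbour-degree multisets differ: N(0) has degrees [3, 3, 4, 4, 5] while N(2) has degrees [2, 3, 4, 4, 5]. Repeating this refinement separates all vertices, so the only automorphism is the identity.

1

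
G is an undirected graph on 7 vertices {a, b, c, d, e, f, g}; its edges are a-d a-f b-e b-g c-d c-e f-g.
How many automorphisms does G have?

Every vertex has degree 2 and the graph is connected, so G is the 7-cycle C_7. C_7 has 7 rotations and 7 reflections, so Aut(C_7) ≅ D_7 of order 14.

14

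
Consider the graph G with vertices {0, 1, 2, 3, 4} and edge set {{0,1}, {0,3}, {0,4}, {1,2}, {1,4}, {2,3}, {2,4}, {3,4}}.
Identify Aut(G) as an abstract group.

the dihedral group of order 8

Vertex 4 is the unique vertex of degree 4; the remaining 4 vertices each have degree 3 and induce a cycle, so G is the wheel on 5 vertices with hub 4. Every automorphism fixes the hub and acts on the rim 4-cycle, so Aut(G) ≅ Aut(C_4) = D_4 of order 8.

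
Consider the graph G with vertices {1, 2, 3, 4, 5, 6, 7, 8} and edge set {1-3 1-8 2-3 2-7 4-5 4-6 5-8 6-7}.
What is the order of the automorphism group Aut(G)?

16

Every vertex has degree 2 and the graph is connected, so G is the 8-cycle C_8. C_8 has 8 rotations and 8 reflections, so Aut(C_8) ≅ D_8 of order 16.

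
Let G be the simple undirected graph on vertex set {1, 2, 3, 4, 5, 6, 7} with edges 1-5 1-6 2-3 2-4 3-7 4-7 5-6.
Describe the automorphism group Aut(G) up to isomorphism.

D_3 × D_4

G has two connected components, {2, 3, 4, 7} and {1, 5, 6}; each is 2-regular, so G = C_4 ⊔ C_3. The components are non-isomorphic (different sizes), so Aut(G) = Aut(C_3) × Aut(C_4) = D_3 × D_4 of order 6·8 = 48.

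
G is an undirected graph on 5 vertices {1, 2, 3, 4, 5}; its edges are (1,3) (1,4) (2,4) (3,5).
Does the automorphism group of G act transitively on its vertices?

No

Automorphisms preserve degree, but G has vertices of degree 1 and vertices of degree 2; no automorphism maps one to the other, so G is not vertex-transitive.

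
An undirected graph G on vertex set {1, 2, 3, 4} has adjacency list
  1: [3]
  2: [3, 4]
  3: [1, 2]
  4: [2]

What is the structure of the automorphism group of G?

The degree sequence is [1, 2, 2, 1]; the two degree-1 vertices 1 and 4 are the ends of a path, so G = P_4. A path has exactly one nontrivial symmetry — reversal — giving Aut(G) of order 2.

C_2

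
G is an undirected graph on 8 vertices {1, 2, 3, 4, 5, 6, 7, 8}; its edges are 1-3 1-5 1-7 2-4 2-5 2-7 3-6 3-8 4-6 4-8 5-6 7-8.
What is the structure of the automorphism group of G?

the hyperoctahedral group B_3

G is 3-regular and bipartite on 2^3 = 8 vertices with girth 4; it is the hypercube graph Q_3. Aut(Q_3) consists of the signed permutations of the 3 coordinate axes: 3! permutations times 2^3 sign flips, so |Aut| = 2^3·3! = 48.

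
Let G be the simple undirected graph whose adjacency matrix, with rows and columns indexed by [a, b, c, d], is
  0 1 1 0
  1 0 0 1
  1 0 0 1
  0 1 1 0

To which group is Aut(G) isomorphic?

the dihedral group of order 8

G is 2-regular and bipartite on 2^2 = 4 vertices with girth 4; it is the hypercube graph Q_2. The symmetry group of the 2-cube is the hyperoctahedral group B_2 = Z_2 ≀ S_2, of order 2^2·2! = 8.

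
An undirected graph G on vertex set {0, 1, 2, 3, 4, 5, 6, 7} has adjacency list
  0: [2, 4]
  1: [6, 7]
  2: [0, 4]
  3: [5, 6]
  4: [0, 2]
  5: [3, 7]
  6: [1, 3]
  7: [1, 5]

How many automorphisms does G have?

60

G has two connected components, {1, 3, 5, 6, 7} and {0, 2, 4}; each is 2-regular, so G = C_5 ⊔ C_3. The components are non-isomorphic (different sizes), so Aut(G) = Aut(C_3) × Aut(C_5) = D_3 × D_5 of order 6·10 = 60.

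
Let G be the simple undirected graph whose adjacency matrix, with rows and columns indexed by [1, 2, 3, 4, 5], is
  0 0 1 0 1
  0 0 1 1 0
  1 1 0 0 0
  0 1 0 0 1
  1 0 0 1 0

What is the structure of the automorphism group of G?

Every vertex has degree 2 and the graph is connected, so G is the 5-cycle C_5. C_5 has 5 rotations and 5 reflections, so Aut(C_5) ≅ D_5 of order 10.

D_5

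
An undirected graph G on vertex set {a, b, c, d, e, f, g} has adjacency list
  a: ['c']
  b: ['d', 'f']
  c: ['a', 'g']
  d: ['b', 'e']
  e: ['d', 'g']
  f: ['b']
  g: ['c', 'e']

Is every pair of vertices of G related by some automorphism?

Automorphisms preserve degree, but G has vertices of degree 1 and vertices of degree 2; no automorphism maps one to the other, so G is not vertex-transitive.

No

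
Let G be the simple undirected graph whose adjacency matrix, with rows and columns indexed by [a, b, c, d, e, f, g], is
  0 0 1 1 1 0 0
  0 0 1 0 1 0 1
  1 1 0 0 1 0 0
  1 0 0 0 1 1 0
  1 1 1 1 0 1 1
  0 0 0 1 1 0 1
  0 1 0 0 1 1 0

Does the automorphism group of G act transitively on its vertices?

No

Vertex e is the only vertex of degree 6, so every automorphism fixes it; G is not vertex-transitive.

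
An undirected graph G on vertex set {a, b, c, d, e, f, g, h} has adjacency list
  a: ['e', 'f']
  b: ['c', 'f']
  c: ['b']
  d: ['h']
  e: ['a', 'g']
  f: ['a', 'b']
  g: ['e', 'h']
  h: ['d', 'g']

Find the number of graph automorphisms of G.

2

The degree sequence is [2, 2, 1, 1, 2, 2, 2, 2]; the two degree-1 vertices c and d are the ends of a path, so G = P_8. A path has exactly one nontrivial symmetry — reversal — giving Aut(G) of order 2.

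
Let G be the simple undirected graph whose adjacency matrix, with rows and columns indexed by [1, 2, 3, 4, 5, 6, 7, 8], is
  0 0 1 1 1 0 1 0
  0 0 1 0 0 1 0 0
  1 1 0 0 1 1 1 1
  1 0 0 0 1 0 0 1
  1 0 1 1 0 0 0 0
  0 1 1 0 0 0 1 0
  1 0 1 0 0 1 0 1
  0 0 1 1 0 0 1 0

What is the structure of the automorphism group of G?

the trivial group

The degree sequence is [4, 2, 6, 3, 3, 3, 4, 3]. Checking the degree-preserving permutations of the vertex set shows that none except the identity preserves every edge, so Aut(G) is trivial.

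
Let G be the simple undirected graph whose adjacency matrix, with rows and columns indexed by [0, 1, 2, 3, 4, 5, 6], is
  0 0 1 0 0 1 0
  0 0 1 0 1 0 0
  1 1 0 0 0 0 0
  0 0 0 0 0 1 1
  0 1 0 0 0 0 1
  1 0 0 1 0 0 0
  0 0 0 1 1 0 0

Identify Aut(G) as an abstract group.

G is 2-regular and connected on 7 vertices, i.e. the cycle C_7. The automorphisms of the 7-cycle are exactly the symmetries of a regular 7-gon: the dihedral group D_7, |D_7| = 14.

the dihedral group of order 14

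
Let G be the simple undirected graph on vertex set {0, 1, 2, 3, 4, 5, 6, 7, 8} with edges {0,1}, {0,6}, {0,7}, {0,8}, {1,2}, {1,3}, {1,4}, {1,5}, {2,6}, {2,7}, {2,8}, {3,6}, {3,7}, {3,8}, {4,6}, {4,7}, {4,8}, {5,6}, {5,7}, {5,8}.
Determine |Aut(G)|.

2880

The vertices split by degree into {1, 6, 7, 8} (degree 5) and {0, 2, 3, 4, 5} (degree 4); every edge runs between the two parts, so G is the complete bipartite graph K_{4,5}. Automorphisms preserve the bipartition setwise (since the parts differ in size) and act as S_4 × S_5 within it; |Aut| = 2880.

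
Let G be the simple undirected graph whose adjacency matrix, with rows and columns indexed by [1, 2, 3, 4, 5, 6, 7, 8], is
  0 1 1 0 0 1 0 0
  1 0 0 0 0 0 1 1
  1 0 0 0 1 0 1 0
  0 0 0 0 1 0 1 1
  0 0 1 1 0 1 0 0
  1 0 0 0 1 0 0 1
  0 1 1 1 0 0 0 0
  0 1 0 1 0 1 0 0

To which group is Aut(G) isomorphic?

Z_2^3 ⋊ S_3

G is 3-regular and bipartite on 2^3 = 8 vertices with girth 4; it is the hypercube graph Q_3. The symmetry group of the 3-cube is the hyperoctahedral group B_3 = Z_2 ≀ S_3, of order 2^3·3! = 48.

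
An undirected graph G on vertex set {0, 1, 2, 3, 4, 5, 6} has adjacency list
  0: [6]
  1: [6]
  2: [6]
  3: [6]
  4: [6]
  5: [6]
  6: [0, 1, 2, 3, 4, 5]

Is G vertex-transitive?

No

Vertex 6 is the only vertex of degree 6, so every automorphism fixes it; G is not vertex-transitive.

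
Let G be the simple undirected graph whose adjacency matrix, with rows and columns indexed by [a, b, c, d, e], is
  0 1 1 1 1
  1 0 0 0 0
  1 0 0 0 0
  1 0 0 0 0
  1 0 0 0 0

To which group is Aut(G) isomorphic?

S_4

Vertex a has degree 4 and every other vertex has degree 1, so G is the star K_{1,4} with centre a. The 4 leaves are pairwise interchangeable while the centre is fixed, giving Aut(G) = S_4.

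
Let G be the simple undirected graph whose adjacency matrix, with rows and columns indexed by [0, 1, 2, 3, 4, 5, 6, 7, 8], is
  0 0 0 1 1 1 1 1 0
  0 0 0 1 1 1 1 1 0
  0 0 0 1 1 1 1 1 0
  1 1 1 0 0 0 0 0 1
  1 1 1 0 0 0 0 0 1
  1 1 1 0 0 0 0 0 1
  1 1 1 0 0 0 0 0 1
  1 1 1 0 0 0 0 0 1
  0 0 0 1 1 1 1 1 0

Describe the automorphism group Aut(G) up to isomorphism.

S_5 × S_4

The vertices split by degree into {0, 1, 2, 8} (degree 5) and {3, 4, 5, 6, 7} (degree 4); every edge runs between the two parts, so G is the complete bipartite graph K_{4,5}. The parts have unequal sizes, so no automorphism swaps them; each part is permuted independently, giving S_5 × S_4 of order 5!·4! = 2880.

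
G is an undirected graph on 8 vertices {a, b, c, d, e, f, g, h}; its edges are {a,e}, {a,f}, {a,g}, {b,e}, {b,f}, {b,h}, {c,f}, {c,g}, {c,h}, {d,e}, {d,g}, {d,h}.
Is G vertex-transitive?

Yes

G is 3-regular and bipartite on 2^3 = 8 vertices with girth 4; it is the hypercube graph Q_3. Aut(Q_3) consists of the signed permutations of the 3 coordinate axes: 3! permutations times 2^3 sign flips, so |Aut| = 2^3·3! = 48. Under this action every vertex can be carried to every other, so G is vertex-transitive.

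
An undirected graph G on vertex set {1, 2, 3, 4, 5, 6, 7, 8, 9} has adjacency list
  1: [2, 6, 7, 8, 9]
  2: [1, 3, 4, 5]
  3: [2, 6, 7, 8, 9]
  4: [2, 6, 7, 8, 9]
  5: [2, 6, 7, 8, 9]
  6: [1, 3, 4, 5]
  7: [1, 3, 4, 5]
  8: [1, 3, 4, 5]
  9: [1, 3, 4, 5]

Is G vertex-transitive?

No

Automorphisms preserve degree, but G has vertices of degree 4 and vertices of degree 5; no automorphism maps one to the other, so G is not vertex-transitive.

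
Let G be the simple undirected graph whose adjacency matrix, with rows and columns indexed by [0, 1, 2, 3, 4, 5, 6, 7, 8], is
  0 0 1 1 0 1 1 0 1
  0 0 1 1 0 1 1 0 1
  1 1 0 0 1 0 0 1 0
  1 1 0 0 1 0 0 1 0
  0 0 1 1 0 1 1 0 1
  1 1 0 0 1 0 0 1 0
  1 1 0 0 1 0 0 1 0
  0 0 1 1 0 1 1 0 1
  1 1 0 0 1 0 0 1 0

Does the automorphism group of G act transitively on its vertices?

No

Automorphisms preserve degree, but G has vertices of degree 4 and vertices of degree 5; no automorphism maps one to the other, so G is not vertex-transitive.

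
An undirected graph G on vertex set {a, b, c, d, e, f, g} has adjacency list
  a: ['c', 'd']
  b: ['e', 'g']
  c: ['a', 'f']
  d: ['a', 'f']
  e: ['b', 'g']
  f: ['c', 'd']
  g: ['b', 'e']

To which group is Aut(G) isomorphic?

D_4 × D_3

G has two connected components, {a, c, d, f} and {b, e, g}; each is 2-regular, so G = C_4 ⊔ C_3. The components are non-isomorphic (different sizes), so Aut(G) = Aut(C_4) × Aut(C_3) = D_4 × D_3 of order 8·6 = 48.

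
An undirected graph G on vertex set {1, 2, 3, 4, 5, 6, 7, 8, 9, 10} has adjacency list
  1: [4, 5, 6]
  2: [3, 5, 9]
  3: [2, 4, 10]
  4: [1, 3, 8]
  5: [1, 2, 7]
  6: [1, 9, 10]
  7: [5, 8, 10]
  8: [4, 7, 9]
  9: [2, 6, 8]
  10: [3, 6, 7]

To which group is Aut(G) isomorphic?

G is 3-regular on 10 vertices with no triangles and no 4-cycles (girth 5): this is the Petersen graph. It is a classical fact that the Petersen graph has automorphism group S_5 (order 120), arising from its description as the Kneser graph K(5,2).

S_5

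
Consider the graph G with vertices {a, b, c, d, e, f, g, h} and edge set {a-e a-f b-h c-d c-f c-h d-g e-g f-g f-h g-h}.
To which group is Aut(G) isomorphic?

The degree sequence is [2, 1, 3, 2, 2, 4, 4, 4]. Checking the degree-preserving permutations of the vertex set shows that none except the identity preserves every edge, so Aut(G) is trivial.

1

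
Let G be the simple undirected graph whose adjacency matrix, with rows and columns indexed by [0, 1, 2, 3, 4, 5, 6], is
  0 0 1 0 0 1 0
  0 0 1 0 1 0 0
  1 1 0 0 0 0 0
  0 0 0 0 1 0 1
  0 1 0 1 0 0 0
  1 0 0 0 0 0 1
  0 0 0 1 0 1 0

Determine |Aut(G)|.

Every vertex has degree 2 and the graph is connected, so G is the 7-cycle C_7. C_7 has 7 rotations and 7 reflections, so Aut(C_7) ≅ D_7 of order 14.

14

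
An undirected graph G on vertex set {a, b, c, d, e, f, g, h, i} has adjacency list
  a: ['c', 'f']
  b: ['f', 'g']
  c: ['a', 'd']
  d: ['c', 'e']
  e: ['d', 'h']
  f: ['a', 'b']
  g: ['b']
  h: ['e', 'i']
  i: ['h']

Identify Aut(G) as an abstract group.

C_2

The degree sequence is [2, 2, 2, 2, 2, 2, 1, 2, 1]; the two degree-1 vertices g and i are the ends of a path, so G = P_9. The only nontrivial automorphism of a path is the end-to-end reflection, so Aut(G) ≅ Z_2.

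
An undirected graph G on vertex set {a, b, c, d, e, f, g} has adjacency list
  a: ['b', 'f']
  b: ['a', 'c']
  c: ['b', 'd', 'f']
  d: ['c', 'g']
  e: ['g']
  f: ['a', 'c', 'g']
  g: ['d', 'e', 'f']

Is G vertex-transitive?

Vertex e is the only vertex of degree 1, so every automorphism fixes it; G is not vertex-transitive.

No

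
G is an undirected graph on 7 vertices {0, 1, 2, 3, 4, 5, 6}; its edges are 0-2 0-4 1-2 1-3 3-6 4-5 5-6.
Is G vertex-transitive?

Yes

Every vertex has degree 2 and the graph is connected, so G is the 7-cycle C_7. C_7 has 7 rotations and 7 reflections, so Aut(C_7) ≅ D_7 of order 14. Under this action every vertex can be carried to every other, so G is vertex-transitive.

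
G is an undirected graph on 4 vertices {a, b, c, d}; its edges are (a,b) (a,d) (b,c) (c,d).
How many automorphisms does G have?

8

Every vertex has degree 2 and the graph is connected, so G is the 4-cycle C_4. C_4 has 4 rotations and 4 reflections, so Aut(C_4) ≅ D_4 of order 8.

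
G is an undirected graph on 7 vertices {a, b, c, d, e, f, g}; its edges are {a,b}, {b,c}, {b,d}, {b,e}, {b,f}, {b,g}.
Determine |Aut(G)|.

720

Vertex b has degree 6 and every other vertex has degree 1, so G is the star K_{1,6} with centre b. Any automorphism fixes the centre and permutes the 6 leaves freely, so Aut(G) ≅ S_6 of order 6! = 720.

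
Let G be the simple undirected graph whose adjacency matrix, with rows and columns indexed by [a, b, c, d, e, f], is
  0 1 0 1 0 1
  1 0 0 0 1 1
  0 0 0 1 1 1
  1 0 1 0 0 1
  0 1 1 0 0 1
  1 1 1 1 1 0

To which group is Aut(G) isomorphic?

the dihedral group of order 10

Vertex f is the unique vertex of degree 5; the remaining 5 vertices each have degree 3 and induce a cycle, so G is the wheel on 6 vertices with hub f. With the hub fixed, the remaining symmetry is that of the rim cycle C_5, giving the dihedral group D_5.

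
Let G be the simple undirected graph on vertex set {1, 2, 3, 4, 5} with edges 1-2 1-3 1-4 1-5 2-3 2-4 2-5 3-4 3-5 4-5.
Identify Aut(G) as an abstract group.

Every vertex has degree 4, so G is the complete graph K_5. Any permutation of the 5 vertices preserves K_5, so Aut(K_5) = S_5 of order 5! = 120.

the symmetric group on 5 letters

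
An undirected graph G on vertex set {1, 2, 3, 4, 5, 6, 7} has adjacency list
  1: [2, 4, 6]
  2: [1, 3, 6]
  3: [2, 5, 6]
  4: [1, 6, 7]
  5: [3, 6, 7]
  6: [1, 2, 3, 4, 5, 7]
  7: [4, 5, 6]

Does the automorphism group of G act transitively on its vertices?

Vertex 6 is the only vertex of degree 6, so every automorphism fixes it; G is not vertex-transitive.

No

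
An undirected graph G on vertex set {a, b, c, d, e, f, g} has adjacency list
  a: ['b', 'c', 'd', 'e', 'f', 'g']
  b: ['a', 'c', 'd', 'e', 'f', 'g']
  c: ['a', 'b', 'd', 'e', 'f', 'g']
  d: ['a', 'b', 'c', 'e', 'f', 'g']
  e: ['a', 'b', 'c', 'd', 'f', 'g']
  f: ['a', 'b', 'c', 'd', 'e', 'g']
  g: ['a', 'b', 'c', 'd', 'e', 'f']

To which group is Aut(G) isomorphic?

S_7

All 7 vertices are pairwise adjacent: G = K_7. Any permutation of the 7 vertices preserves K_7, so Aut(K_7) = S_7 of order 7! = 5040.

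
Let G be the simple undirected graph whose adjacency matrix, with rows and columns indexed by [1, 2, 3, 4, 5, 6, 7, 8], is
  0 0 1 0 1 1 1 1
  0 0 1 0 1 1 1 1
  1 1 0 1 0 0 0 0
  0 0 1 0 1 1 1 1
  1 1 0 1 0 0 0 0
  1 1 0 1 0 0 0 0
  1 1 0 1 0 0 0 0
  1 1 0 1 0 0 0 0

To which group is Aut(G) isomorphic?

The vertices split by degree into {1, 2, 4} (degree 5) and {3, 5, 6, 7, 8} (degree 3); every edge runs between the two parts, so G is the complete bipartite graph K_{3,5}. The parts have unequal sizes, so no automorphism swaps them; each part is permuted independently, giving S_5 × S_3 of order 5!·3! = 720.

S_5 × S_3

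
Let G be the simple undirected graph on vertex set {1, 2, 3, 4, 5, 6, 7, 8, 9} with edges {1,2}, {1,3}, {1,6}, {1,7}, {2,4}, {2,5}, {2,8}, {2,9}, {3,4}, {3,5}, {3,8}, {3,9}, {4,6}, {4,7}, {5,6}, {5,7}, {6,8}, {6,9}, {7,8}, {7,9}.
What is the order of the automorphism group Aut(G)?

The vertices split by degree into {2, 3, 6, 7} (degree 5) and {1, 4, 5, 8, 9} (degree 4); every edge runs between the two parts, so G is the complete bipartite graph K_{4,5}. The parts have unequal sizes, so no automorphism swaps them; each part is permuted independently, giving S_5 × S_4 of order 5!·4! = 2880.

2880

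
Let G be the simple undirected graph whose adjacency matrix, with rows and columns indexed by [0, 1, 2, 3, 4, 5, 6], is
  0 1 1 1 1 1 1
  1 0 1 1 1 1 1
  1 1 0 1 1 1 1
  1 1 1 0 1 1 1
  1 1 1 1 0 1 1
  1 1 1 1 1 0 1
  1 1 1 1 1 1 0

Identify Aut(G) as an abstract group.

S_7

All 7 vertices are pairwise adjacent: G = K_7. Every bijection on the vertex set is an automorphism of K_7; hence Aut(K_7) ≅ S_7, order 5040.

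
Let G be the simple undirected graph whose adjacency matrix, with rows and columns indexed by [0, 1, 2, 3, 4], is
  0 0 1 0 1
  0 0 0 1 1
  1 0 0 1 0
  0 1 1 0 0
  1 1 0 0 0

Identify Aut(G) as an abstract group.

G is 2-regular and connected on 5 vertices, i.e. the cycle C_5. The automorphisms of the 5-cycle are exactly the symmetries of a regular 5-gon: the dihedral group D_5, |D_5| = 10.

D_5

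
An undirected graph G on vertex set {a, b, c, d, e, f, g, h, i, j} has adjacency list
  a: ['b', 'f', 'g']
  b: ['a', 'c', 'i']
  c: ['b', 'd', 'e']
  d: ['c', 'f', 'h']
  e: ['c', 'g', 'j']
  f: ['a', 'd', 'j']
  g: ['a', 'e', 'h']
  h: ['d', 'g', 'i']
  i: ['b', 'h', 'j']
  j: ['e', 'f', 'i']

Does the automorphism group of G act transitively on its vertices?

G is 3-regular on 10 vertices with no triangles and no 4-cycles (girth 5): this is the Petersen graph. Viewing the Petersen graph as the Kneser graph K(5,2) — vertices are 2-subsets of {1,…,5}, edges join disjoint pairs — its automorphisms are exactly the permutations of the 5-element set, so Aut ≅ S_5 of order 120. Under this action every vertex can be carried to every other, so G is vertex-transitive.

Yes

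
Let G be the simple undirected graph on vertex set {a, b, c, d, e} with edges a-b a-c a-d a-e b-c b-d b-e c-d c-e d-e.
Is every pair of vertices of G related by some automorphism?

All 5 vertices are pairwise adjacent: G = K_5. Any permutation of the 5 vertices preserves K_5, so Aut(K_5) = S_5 of order 5! = 120. Under this action every vertex can be carried to every other, so G is vertex-transitive.

Yes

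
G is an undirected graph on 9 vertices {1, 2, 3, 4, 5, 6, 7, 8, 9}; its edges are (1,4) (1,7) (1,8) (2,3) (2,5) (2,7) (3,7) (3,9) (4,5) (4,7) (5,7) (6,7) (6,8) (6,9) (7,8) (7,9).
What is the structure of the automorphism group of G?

D_8

Vertex 7 is the unique vertex of degree 8; the remaining 8 vertices each have degree 3 and induce a cycle, so G is the wheel on 9 vertices with hub 7. With the hub fixed, the remaining symmetry is that of the rim cycle C_8, giving the dihedral group D_8.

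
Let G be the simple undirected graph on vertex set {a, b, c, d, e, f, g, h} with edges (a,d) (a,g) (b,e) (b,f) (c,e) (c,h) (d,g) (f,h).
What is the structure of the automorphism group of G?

G has two connected components, {b, c, e, f, h} and {a, d, g}; each is 2-regular, so G = C_5 ⊔ C_3. No automorphism exchanges components of different sizes, hence Aut(G) is the direct product D_5 × D_3, order 60.

D_5 × D_3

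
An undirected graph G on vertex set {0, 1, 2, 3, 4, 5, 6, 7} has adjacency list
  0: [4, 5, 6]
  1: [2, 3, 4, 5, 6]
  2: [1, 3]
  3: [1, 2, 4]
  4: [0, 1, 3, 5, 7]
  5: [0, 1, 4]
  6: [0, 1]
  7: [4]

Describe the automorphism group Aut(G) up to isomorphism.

The degree sequence is [3, 5, 2, 3, 5, 3, 2, 1]. Checking the degree-preserving permutations of the vertex set shows that none except the identity preserves every edge, so Aut(G) is trivial.

the trivial group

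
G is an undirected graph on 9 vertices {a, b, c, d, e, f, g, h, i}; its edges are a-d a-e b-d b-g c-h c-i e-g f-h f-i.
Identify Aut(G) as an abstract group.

D_4 × D_5

G has two connected components, {a, b, d, e, g} and {c, f, h, i}; each is 2-regular, so G = C_5 ⊔ C_4. The components are non-isomorphic (different sizes), so Aut(G) = Aut(C_4) × Aut(C_5) = D_4 × D_5 of order 8·10 = 80.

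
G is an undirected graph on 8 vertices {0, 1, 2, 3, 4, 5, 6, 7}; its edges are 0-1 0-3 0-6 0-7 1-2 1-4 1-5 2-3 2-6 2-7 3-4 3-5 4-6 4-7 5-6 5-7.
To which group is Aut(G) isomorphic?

G is 4-regular and bipartite with parts {0, 2, 4, 5} and {1, 3, 6, 7} (each part is independent and every cross-pair is an edge), so G = K_{4,4}. Each part can be permuted independently (S_4 × S_4) and the two equal-size parts can also be swapped, giving (S_4 × S_4) ⋊ Z_2 of order 2·(4!)² = 1152.

(S_4 × S_4) ⋊ Z_2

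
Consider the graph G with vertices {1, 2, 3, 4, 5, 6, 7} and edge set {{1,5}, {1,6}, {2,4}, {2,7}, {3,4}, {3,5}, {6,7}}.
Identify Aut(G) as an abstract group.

G is 2-regular and connected on 7 vertices, i.e. the cycle C_7. C_7 has 7 rotations and 7 reflections, so Aut(C_7) ≅ D_7 of order 14.

D_7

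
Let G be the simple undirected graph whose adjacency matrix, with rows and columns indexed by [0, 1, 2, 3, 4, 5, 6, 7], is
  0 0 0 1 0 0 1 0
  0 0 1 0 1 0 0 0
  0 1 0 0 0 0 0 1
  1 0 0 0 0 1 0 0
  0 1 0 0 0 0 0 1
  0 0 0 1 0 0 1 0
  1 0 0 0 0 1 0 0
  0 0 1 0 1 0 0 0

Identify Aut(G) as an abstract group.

D_4 ≀ Z_2

G has two connected components, {1, 2, 4, 7} and {0, 3, 5, 6}; each is 2-regular, so G = C_4 ⊔ C_4. With two isomorphic components, Aut(G) = Aut(C_4) ≀ S_2 = (D_4 × D_4) ⋊ Z_2: permute each cycle by D_4, then optionally swap the two cycles. Order 2·(2·4)² = 128.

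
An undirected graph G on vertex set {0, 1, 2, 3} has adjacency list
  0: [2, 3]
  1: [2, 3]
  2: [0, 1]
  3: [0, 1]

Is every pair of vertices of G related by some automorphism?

Yes

G is 2-regular and bipartite on 2^2 = 4 vertices with girth 4; it is the hypercube graph Q_2. The symmetry group of the 2-cube is the hyperoctahedral group B_2 = Z_2 ≀ S_2, of order 2^2·2! = 8. This group acts transitively on the 4 vertices.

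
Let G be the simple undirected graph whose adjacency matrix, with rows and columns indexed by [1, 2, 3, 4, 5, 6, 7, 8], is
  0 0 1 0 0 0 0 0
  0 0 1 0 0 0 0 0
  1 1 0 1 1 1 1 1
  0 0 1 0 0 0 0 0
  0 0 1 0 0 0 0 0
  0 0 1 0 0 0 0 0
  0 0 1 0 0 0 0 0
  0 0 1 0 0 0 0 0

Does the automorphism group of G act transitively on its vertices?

Vertex 3 is the only vertex of degree 7, so every automorphism fixes it; G is not vertex-transitive.

No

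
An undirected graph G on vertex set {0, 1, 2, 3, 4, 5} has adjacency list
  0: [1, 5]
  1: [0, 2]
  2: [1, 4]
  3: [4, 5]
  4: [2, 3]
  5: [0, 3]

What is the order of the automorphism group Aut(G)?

12

Every vertex has degree 2 and the graph is connected, so G is the 6-cycle C_6. The automorphisms of the 6-cycle are exactly the symmetries of a regular 6-gon: the dihedral group D_6, |D_6| = 12.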